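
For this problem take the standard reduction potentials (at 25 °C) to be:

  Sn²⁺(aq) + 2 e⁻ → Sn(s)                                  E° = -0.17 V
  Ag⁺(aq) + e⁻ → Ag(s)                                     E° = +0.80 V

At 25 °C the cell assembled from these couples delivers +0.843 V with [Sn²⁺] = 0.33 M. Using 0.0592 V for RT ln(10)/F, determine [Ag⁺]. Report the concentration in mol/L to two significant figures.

0.0041 M

Ag⁺/Ag is the cathode, Sn²⁺/Sn the anode: E°cell = +0.97 V, n = 2.
Overall reaction: 2 Ag⁺(aq) + Sn(s) → 2 Ag(s) + Sn²⁺(aq); Q = [Sn²⁺]^1/[Ag⁺]^2.
From E = E° − (0.0592/n) log Q: log Q = (E° − E)·n/0.0592 = (+0.97 − (+0.843))·2/0.0592 = 4.2905.
So 2·log[Ag⁺] = 1·log(0.33) − log Q = -0.4815 − (4.2905) = -4.7720; log[Ag⁺] = -4.7720 / 2 = -2.3860; [Ag⁺] = 10^(-2.3860) ≈ 0.0041 M.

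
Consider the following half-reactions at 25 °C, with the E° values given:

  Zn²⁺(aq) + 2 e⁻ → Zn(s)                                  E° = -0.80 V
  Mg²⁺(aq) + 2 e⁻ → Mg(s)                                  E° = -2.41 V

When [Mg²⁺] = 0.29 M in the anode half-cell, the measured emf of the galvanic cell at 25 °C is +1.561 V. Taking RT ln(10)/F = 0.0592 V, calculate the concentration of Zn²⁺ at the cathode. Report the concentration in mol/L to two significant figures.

Zn²⁺/Zn is the cathode, Mg²⁺/Mg the anode: E°cell = +1.61 V, n = 2.
Overall reaction: Zn²⁺(aq) + Mg(s) → Zn(s) + Mg²⁺(aq); Q = [Mg²⁺]^1/[Zn²⁺]^1.
From E = E° − (0.0592/n) log Q: log Q = (E° − E)·n/0.0592 = (+1.61 − (+1.561))·2/0.0592 = 1.6554.
So 1·log[Zn²⁺] = 1·log(0.29) − log Q = -0.5376 − (1.6554) = -2.1930; [Zn²⁺] = 10^(-2.1930) ≈ 0.0064 M.

0.0064 M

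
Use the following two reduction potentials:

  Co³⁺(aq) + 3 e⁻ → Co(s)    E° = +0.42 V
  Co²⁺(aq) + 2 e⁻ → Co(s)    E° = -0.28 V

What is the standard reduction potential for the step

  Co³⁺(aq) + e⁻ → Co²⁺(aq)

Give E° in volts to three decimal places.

+1.820 V

Sequential free energies add, so n₃E°₃ = n₁E°₁ + n₂E°₂.
With n₃ = 3, and the known step contributing 2×(-0.28) V, the unknown satisfies 1·E° = 3×(+0.42) − 2×(-0.28) = +1.820.
E° = +1.820 / 1 = +1.820 V.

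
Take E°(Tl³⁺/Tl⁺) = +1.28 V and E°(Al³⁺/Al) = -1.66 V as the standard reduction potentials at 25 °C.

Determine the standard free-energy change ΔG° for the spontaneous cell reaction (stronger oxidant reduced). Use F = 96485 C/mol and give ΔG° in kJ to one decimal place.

-1702.0 kJ

Tl³⁺/Tl⁺ (E° = +1.28 V) is the cathode; Al³⁺/Al (E° = -1.66 V) is the anode, so E°cell = +2.94 V.
Balancing electrons gives n = 6 (lcm of 2 and 3).
ΔG° = −nFE° = −(6)(96485)(+2.94) = -1,701,995 J = -1702.0 kJ.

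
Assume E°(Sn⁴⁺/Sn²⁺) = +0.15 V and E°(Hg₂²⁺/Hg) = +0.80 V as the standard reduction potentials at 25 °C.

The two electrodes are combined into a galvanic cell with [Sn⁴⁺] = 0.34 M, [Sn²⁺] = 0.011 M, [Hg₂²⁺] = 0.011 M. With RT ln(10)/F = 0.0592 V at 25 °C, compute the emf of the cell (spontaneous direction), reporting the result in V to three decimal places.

Hg₂²⁺/Hg is the cathode (higher E°), Sn⁴⁺/Sn²⁺ the anode: E°cell = +0.80 − (+0.15) = +0.65 V, n = 2.
Overall: Hg₂²⁺(aq) + Sn²⁺(aq) → 2 Hg(l) + Sn⁴⁺(aq)
Q = [Sn⁴⁺] / ([Hg₂²⁺]·[Sn²⁺]); log Q = 3.449.
E = E° − (0.0592/n) log Q = +0.65 − (0.0592/2)(3.449) = +0.548 V.

+0.548 V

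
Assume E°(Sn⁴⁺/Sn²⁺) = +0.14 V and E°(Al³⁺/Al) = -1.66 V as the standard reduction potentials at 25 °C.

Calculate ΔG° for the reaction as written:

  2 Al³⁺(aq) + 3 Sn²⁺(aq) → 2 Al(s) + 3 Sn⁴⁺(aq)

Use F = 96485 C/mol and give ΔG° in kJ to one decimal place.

+1042.0 kJ

As written, Al³⁺/Al is reduced (cathode) and Sn⁴⁺/Sn²⁺ is oxidised (anode), so E°cell = (-1.66) − (+0.14) = -1.80 V.
Balancing electrons gives n = 6.
ΔG° = −nFE° = −(6)(96485)(-1.80) = 1,042,038 J = +1042.0 kJ.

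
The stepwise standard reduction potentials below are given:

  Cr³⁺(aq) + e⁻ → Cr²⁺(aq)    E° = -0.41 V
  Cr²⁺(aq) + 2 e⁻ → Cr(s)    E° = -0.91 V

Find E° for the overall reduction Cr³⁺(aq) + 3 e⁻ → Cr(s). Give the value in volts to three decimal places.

Adding the free-energy changes (−nFE°) of the two steps gives −n₃FE°₃ = −n₁FE°₁ − n₂FE°₂.
E°₃ = (1×-0.41 + 2×-0.91) / 3 = (-2.230) / 3 = -0.743 V.

-0.743 V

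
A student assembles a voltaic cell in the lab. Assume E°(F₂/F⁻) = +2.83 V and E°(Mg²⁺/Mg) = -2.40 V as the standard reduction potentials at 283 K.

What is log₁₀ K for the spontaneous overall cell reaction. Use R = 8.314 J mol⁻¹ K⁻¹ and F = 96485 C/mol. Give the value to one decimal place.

186.3

Cathode: F₂/F⁻; anode: Mg²⁺/Mg. E°cell = (+2.83) − (-2.40) = +5.23 V, with n = 2.
ΔG° = −nFE° = −RT ln K, so ln K = nFE°/(RT) = (2)(96485)(+5.23) / ((8.314)(283)) = 428.939.
log₁₀ K = 428.939 / ln 10 = 186.3.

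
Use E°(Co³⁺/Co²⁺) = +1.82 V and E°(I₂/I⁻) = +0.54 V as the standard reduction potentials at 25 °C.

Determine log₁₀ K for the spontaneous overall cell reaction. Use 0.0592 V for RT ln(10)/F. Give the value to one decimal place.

43.2

Cathode: Co³⁺/Co²⁺; anode: I₂/I⁻. E°cell = +1.28 V, n = 2.
log K = nE°cell / 0.0592 = (2)(+1.28) / 0.0592 = 43.2.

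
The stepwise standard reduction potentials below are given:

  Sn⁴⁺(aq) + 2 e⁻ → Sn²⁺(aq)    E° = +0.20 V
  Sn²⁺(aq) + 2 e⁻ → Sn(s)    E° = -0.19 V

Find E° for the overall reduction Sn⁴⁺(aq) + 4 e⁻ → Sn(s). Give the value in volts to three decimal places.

Adding the free-energy changes (−nFE°) of the two steps gives −n₃FE°₃ = −n₁FE°₁ − n₂FE°₂.
E°₃ = (2×+0.20 + 2×-0.19) / 4 = (+0.020) / 4 = +0.005 V.

+0.005 V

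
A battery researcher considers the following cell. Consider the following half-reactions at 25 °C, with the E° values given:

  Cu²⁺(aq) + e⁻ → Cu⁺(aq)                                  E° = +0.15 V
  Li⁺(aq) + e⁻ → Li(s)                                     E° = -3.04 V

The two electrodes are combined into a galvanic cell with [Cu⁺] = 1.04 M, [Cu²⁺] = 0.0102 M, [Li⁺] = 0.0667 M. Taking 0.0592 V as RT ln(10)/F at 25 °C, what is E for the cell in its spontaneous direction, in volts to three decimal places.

+3.141 V

Cu²⁺/Cu⁺ is the cathode (higher E°), Li⁺/Li the anode: E°cell = +0.15 − (-3.04) = +3.19 V, n = 1.
Overall: Cu²⁺(aq) + Li(s) → Cu⁺(aq) + Li⁺(aq)
Q = [Cu⁺]·[Li⁺] / ([Cu²⁺]); log Q = 0.833.
E = E° − (0.0592/n) log Q = +3.19 − (0.0592/1)(0.833) = +3.141 V.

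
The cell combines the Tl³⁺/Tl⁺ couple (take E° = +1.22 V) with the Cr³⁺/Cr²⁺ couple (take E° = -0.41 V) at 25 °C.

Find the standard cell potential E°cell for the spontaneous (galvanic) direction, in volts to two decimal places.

+1.63 V

The Tl³⁺/Tl⁺ couple has the higher reduction potential, so it is the cathode; Cr³⁺/Cr²⁺ is oxidised at the anode.
E°cell = E°(cathode) − E°(anode) = (+1.22) − (-0.41) = +1.63 V.
Since E°cell > 0, the reaction is spontaneous under standard conditions.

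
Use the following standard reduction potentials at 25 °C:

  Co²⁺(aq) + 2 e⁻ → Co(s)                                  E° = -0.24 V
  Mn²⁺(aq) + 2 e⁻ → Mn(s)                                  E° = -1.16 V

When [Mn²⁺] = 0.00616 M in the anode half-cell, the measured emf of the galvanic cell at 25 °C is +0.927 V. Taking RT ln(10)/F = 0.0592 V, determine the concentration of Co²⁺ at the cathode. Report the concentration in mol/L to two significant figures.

Co²⁺/Co is the cathode, Mn²⁺/Mn the anode: E°cell = +0.92 V, n = 2.
Overall reaction: Co²⁺(aq) + Mn(s) → Co(s) + Mn²⁺(aq); Q = [Mn²⁺]^1/[Co²⁺]^1.
From E = E° − (0.0592/n) log Q: log Q = (E° − E)·n/0.0592 = (+0.92 − (+0.927))·2/0.0592 = -0.2365.
So 1·log[Co²⁺] = 1·log(0.00616) − log Q = -2.2104 − (-0.2365) = -1.9739; [Co²⁺] = 10^(-1.9739) ≈ 0.011 M.

0.011 M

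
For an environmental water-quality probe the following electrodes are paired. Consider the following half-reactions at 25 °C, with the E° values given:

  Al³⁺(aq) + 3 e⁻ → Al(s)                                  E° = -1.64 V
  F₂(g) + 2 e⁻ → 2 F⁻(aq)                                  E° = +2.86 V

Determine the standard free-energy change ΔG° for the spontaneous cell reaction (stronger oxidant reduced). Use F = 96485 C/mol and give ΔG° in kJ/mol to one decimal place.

-2605.1 kJ/mol

F₂/F⁻ (E° = +2.86 V) is the cathode; Al³⁺/Al (E° = -1.64 V) is the anode, so E°cell = +4.50 V.
Balancing electrons gives n = 6 (lcm of 2 and 3).
ΔG° = −nFE° = −(6)(96485)(+4.50) = -2,605,095 J = -2605.1 kJ/mol.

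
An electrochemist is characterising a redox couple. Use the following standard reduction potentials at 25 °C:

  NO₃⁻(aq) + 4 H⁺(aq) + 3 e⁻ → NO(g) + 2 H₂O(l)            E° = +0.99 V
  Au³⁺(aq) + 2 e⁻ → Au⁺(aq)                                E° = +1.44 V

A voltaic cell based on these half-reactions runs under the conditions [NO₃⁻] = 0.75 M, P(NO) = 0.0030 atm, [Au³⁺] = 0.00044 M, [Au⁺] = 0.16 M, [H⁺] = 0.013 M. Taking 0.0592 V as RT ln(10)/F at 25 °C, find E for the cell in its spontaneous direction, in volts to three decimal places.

+0.476 V

Au³⁺/Au⁺ is the cathode (higher E°), NO₃⁻/NO the anode: E°cell = +1.44 − (+0.99) = +0.45 V, n = 6.
Overall: 3 Au³⁺(aq) + 2 NO(g) + 4 H₂O(l) → 3 Au⁺(aq) + 2 NO₃⁻(aq) + 8 H⁺(aq)
Q = [Au⁺]^3·[NO₃⁻]^2·[H⁺]^8 / ([Au³⁺]^3·P(NO)^2); log Q = -2.611.
E = E° − (0.0592/n) log Q = +0.45 − (0.0592/6)(-2.611) = +0.476 V.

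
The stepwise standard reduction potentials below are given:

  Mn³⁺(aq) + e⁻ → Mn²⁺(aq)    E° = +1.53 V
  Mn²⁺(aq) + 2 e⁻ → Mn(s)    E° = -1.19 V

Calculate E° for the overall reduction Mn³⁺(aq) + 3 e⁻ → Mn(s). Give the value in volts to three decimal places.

-0.283 V

Standard free energies of sequential steps add: ΔG°₃ = ΔG°₁ + ΔG°₂, so n₃E°₃ = n₁E°₁ + n₂E°₂.
E°₃ = (1×+1.53 + 2×-1.19) / 3 = (-0.850) / 3 = -0.283 V.
E° values themselves are not directly additive — weighting by electron count is essential.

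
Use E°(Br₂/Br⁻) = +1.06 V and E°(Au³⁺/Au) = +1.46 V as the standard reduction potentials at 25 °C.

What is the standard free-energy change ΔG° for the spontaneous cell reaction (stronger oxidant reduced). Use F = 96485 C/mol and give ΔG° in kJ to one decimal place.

Au³⁺/Au (E° = +1.46 V) is the cathode; Br₂/Br⁻ (E° = +1.06 V) is the anode, so E°cell = +0.40 V.
Balancing electrons gives n = 6 (lcm of 3 and 2).
ΔG° = −nFE° = −(6)(96485)(+0.40) = -231,564 J = -231.6 kJ.

-231.6 kJ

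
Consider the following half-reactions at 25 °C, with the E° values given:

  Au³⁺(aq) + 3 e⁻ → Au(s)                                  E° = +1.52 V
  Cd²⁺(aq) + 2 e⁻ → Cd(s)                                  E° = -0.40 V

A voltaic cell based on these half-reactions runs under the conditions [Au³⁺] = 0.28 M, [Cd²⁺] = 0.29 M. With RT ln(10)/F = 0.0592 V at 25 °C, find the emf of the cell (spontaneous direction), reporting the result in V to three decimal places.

+1.925 V

Au³⁺/Au is the cathode (higher E°), Cd²⁺/Cd the anode: E°cell = +1.52 − (-0.40) = +1.92 V, n = 6.
Overall: 2 Au³⁺(aq) + 3 Cd(s) → 2 Au(s) + 3 Cd²⁺(aq)
Q = [Cd²⁺]^3 / ([Au³⁺]^2); log Q = -0.507.
E = E° − (0.0592/n) log Q = +1.92 − (0.0592/6)(-0.507) = +1.925 V.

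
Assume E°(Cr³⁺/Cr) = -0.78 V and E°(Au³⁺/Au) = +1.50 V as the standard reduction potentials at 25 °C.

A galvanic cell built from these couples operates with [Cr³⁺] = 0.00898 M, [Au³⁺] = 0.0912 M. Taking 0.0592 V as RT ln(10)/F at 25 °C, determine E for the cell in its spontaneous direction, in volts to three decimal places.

Au³⁺/Au is the cathode (higher E°), Cr³⁺/Cr the anode: E°cell = +1.50 − (-0.78) = +2.28 V, n = 3.
Overall: Au³⁺(aq) + Cr(s) → Au(s) + Cr³⁺(aq)
Q = [Cr³⁺] / ([Au³⁺]); log Q = -1.007.
E = E° − (0.0592/n) log Q = +2.28 − (0.0592/3)(-1.007) = +2.300 V.

+2.300 V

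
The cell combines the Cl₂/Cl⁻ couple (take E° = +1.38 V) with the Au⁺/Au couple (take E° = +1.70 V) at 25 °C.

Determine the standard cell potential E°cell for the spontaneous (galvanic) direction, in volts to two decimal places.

+0.32 V

The Au⁺/Au couple has the higher reduction potential, so it is the cathode; Cl₂/Cl⁻ is oxidised at the anode.
E°cell = E°(cathode) − E°(anode) = (+1.70) − (+1.38) = +0.32 V.
Since E°cell > 0, the reaction is spontaneous under standard conditions.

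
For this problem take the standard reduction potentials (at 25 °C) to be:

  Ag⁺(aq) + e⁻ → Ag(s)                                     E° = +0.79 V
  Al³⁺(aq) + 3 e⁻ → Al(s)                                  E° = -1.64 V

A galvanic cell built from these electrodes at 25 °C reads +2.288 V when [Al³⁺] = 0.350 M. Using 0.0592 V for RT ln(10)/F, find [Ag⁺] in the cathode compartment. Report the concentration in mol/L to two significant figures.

0.0028 M

Ag⁺/Ag is the cathode, Al³⁺/Al the anode: E°cell = +2.43 V, n = 3.
Overall reaction: 3 Ag⁺(aq) + Al(s) → 3 Ag(s) + Al³⁺(aq); Q = [Al³⁺]^1/[Ag⁺]^3.
From E = E° − (0.0592/n) log Q: log Q = (E° − E)·n/0.0592 = (+2.43 − (+2.288))·3/0.0592 = 7.1959.
So 3·log[Ag⁺] = 1·log(0.35) − log Q = -0.4559 − (7.1959) = -7.6518; log[Ag⁺] = -7.6518 / 3 = -2.5506; [Ag⁺] = 10^(-2.5506) ≈ 0.0028 M.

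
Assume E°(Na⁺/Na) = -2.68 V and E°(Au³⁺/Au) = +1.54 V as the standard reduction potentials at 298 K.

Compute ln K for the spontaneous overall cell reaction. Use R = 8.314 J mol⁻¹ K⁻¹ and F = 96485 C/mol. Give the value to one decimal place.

493.0

Cathode: Au³⁺/Au; anode: Na⁺/Na. E°cell = (+1.54) − (-2.68) = +4.22 V, with n = 3.
ΔG° = −nFE° = −RT ln K, so ln K = nFE°/(RT) = (3)(96485)(+4.22) / ((8.314)(298)) = 493.023.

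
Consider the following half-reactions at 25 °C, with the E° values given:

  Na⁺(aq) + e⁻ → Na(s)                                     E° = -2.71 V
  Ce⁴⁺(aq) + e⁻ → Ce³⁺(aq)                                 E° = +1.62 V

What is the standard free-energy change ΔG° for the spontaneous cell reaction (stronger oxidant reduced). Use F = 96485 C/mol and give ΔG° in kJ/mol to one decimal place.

-417.8 kJ/mol

Ce⁴⁺/Ce³⁺ (E° = +1.62 V) is the cathode; Na⁺/Na (E° = -2.71 V) is the anode, so E°cell = +4.33 V.
Balancing electrons gives n = 1 (lcm of 1 and 1).
ΔG° = −nFE° = −(1)(96485)(+4.33) = -417,780 J = -417.8 kJ/mol.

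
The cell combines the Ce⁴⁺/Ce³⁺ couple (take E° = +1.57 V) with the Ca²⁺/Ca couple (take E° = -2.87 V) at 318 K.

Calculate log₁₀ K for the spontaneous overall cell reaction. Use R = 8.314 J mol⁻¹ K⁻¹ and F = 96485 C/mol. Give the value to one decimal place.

Cathode: Ce⁴⁺/Ce³⁺; anode: Ca²⁺/Ca. E°cell = (+1.57) − (-2.87) = +4.44 V, with n = 2.
ΔG° = −nFE° = −RT ln K, so ln K = nFE°/(RT) = (2)(96485)(+4.44) / ((8.314)(318)) = 324.068.
log₁₀ K = 324.068 / ln 10 = 140.7.

140.7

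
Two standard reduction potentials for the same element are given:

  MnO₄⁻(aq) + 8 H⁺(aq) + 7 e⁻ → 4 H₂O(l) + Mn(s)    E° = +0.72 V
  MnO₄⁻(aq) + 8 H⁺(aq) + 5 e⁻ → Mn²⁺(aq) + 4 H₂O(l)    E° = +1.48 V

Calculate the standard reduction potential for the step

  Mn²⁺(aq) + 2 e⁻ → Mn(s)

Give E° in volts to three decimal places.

-1.180 V

Sequential free energies add, so n₃E°₃ = n₁E°₁ + n₂E°₂.
With n₃ = 7, and the known step contributing 5×(+1.48) V, the unknown satisfies 2·E° = 7×(+0.72) − 5×(+1.48) = -2.360.
E° = -2.360 / 2 = -1.180 V.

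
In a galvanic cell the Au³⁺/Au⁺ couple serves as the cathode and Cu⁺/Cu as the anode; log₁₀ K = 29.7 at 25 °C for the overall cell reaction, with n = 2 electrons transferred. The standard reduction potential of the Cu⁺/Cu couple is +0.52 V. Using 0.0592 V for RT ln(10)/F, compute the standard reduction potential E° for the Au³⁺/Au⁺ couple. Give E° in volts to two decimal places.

E°cell = (0.0592/n)·log K = (0.0592/2)(29.7) = +0.879 V.
Since Au³⁺/Au⁺ is the cathode and Cu⁺/Cu the anode, E°cell = E°(Au³⁺/Au⁺) − E°(Cu⁺/Cu).
So E°(Au³⁺/Au⁺) = E°cell + E°(Cu⁺/Cu) = +0.879 + (+0.52) = +1.40 V.

+1.40 V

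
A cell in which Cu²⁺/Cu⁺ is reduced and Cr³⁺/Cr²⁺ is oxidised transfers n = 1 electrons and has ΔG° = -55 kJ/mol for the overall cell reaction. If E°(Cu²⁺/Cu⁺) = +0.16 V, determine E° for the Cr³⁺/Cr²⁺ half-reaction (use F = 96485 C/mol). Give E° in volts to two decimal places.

E°cell = −ΔG°/(nF) = −(-55×10³)/((1)(96485)) = +0.570 V.
Since Cu²⁺/Cu⁺ is the cathode and Cr³⁺/Cr²⁺ the anode, E°cell = E°(Cu²⁺/Cu⁺) − E°(Cr³⁺/Cr²⁺).
So E°(Cr³⁺/Cr²⁺) = E°(Cu²⁺/Cu⁺) − E°cell = (+0.16) − (+0.570) = -0.41 V.

-0.41 V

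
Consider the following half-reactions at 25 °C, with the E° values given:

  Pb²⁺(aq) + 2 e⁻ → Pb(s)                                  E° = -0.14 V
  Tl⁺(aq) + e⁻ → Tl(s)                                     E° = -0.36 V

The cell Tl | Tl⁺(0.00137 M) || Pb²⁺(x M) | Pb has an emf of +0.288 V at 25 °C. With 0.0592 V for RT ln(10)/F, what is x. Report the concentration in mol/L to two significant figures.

Pb²⁺/Pb is the cathode, Tl⁺/Tl the anode: E°cell = +0.22 V, n = 2.
Overall reaction: Pb²⁺(aq) + 2 Tl(s) → Pb(s) + 2 Tl⁺(aq); Q = [Tl⁺]^2/[Pb²⁺]^1.
From E = E° − (0.0592/n) log Q: log Q = (E° − E)·n/0.0592 = (+0.22 − (+0.288))·2/0.0592 = -2.2973.
So 1·log[Pb²⁺] = 2·log(0.00137) − log Q = -5.7266 − (-2.2973) = -3.4293; [Pb²⁺] = 10^(-3.4293) ≈ 0.00037 M.

0.00037 M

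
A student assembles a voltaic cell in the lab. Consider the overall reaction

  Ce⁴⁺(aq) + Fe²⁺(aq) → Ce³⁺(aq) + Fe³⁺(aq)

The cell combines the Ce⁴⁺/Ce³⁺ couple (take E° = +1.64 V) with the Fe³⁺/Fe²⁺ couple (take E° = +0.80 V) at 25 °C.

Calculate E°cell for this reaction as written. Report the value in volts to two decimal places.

The Ce⁴⁺/Ce³⁺ couple has the higher reduction potential, so it is the cathode; Fe³⁺/Fe²⁺ is oxidised at the anode.
E°cell = E°(cathode) − E°(anode) = (+1.64) − (+0.80) = +0.84 V.

+0.84 V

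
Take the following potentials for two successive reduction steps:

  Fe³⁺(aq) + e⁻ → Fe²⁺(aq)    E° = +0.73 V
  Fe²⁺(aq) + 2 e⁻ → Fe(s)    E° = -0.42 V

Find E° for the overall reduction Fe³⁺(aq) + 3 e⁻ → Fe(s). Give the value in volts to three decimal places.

Since ΔG° = −nFE° is additive over sequential reductions, n₃E°₃ = n₁E°₁ + n₂E°₂.
E°₃ = (1×+0.73 + 2×-0.42) / 3 = (-0.110) / 3 = -0.037 V.
Simply averaging or adding the two E° values would be wrong; the electron-weighted sum is required.

-0.037 V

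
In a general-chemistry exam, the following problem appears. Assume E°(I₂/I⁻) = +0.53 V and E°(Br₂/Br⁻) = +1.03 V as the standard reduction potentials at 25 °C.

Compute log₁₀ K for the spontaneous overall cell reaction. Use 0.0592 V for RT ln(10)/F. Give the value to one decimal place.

Cathode: Br₂/Br⁻; anode: I₂/I⁻. E°cell = +0.50 V, n = 2.
log K = nE°cell / 0.0592 = (2)(+0.50) / 0.0592 = 16.9.

16.9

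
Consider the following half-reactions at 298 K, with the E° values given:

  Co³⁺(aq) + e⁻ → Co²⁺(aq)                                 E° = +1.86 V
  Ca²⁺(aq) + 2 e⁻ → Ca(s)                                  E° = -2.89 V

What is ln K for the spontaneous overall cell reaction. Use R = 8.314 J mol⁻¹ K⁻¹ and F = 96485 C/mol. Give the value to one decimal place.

Cathode: Co³⁺/Co²⁺; anode: Ca²⁺/Ca. E°cell = (+1.86) − (-2.89) = +4.75 V, with n = 2.
ΔG° = −nFE° = −RT ln K, so ln K = nFE°/(RT) = (2)(96485)(+4.75) / ((8.314)(298)) = 369.962.

370.0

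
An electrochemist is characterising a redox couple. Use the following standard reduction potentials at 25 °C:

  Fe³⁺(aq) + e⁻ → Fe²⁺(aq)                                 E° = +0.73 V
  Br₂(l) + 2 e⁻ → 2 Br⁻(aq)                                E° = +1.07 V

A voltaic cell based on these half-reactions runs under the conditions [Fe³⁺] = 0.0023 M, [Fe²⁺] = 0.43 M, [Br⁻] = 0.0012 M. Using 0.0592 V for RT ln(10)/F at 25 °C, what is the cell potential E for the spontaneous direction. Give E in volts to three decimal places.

Br₂/Br⁻ is the cathode (higher E°), Fe³⁺/Fe²⁺ the anode: E°cell = +1.07 − (+0.73) = +0.34 V, n = 2.
Overall: Br₂(l) + 2 Fe²⁺(aq) → 2 Br⁻(aq) + 2 Fe³⁺(aq)
Q = [Br⁻]^2·[Fe³⁺]^2 / ([Fe²⁺]^2); log Q = -10.385.
E = E° − (0.0592/n) log Q = +0.34 − (0.0592/2)(-10.385) = +0.647 V.

+0.647 V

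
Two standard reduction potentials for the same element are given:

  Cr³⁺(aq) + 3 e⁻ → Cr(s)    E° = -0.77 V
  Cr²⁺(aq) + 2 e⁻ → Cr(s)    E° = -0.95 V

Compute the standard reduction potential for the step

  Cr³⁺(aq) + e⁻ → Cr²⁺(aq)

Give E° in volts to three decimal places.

-0.410 V

Sequential free energies add, so n₃E°₃ = n₁E°₁ + n₂E°₂.
With n₃ = 3, and the known step contributing 2×(-0.95) V, the unknown satisfies 1·E° = 3×(-0.77) − 2×(-0.95) = -0.410.
E° = -0.410 / 1 = -0.410 V.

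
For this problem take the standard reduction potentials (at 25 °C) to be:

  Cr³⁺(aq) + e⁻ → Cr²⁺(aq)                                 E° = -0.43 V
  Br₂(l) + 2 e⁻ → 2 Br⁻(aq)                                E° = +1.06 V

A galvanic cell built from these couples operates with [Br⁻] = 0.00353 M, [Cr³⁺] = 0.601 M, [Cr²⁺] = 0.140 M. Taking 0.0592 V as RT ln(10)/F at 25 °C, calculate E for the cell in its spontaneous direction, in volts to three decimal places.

Br₂/Br⁻ is the cathode (higher E°), Cr³⁺/Cr²⁺ the anode: E°cell = +1.06 − (-0.43) = +1.49 V, n = 2.
Overall: Br₂(l) + 2 Cr²⁺(aq) → 2 Br⁻(aq) + 2 Cr³⁺(aq)
Q = [Br⁻]^2·[Cr³⁺]^2 / ([Cr²⁺]^2); log Q = -3.639.
E = E° − (0.0592/n) log Q = +1.49 − (0.0592/2)(-3.639) = +1.598 V.

+1.598 V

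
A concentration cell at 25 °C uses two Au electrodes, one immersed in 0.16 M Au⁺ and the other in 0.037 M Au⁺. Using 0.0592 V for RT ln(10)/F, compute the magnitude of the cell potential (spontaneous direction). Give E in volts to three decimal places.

For a concentration cell E°cell = 0. The 0.16 M side is the cathode (reduction is favoured where [Au⁺] is higher).
With n = 1, E = −(0.0592/1) log([Au⁺]ₐₙ/[Au⁺]꜀ₐₜ) = −(0.0592/1) log(0.037/0.16) = −(0.0592/1)(-0.636) = +0.038 V.

+0.038 V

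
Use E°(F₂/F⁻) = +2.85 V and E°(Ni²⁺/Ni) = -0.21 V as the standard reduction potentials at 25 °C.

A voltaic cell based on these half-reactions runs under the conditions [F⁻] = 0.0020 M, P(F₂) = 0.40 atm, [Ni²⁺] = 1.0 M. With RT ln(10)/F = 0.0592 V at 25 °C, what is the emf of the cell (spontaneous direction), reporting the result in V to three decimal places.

+3.208 V

F₂/F⁻ is the cathode (higher E°), Ni²⁺/Ni the anode: E°cell = +2.85 − (-0.21) = +3.06 V, n = 2.
Overall: F₂(g) + Ni(s) → 2 F⁻(aq) + Ni²⁺(aq)
Q = [F⁻]^2·[Ni²⁺] / (P(F₂)); log Q = -5.000.
E = E° − (0.0592/n) log Q = +3.06 − (0.0592/2)(-5.000) = +3.208 V.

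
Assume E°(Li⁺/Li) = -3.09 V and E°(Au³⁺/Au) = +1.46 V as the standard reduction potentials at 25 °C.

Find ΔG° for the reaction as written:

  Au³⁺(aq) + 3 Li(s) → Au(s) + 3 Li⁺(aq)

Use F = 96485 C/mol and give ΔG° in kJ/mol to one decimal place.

As written, Au³⁺/Au is reduced (cathode) and Li⁺/Li is oxidised (anode), so E°cell = (+1.46) − (-3.09) = +4.55 V.
Balancing electrons gives n = 3.
ΔG° = −nFE° = −(3)(96485)(+4.55) = -1,317,020 J = -1317.0 kJ/mol.

-1317.0 kJ/mol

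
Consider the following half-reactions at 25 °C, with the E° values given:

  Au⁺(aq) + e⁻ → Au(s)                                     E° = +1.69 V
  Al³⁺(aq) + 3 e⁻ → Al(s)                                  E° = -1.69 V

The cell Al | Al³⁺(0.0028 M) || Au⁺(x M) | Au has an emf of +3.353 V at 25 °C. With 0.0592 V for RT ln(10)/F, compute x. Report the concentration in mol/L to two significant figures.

Au⁺/Au is the cathode, Al³⁺/Al the anode: E°cell = +3.38 V, n = 3.
Overall reaction: 3 Au⁺(aq) + Al(s) → 3 Au(s) + Al³⁺(aq); Q = [Al³⁺]^1/[Au⁺]^3.
From E = E° − (0.0592/n) log Q: log Q = (E° − E)·n/0.0592 = (+3.38 − (+3.353))·3/0.0592 = 1.3682.
So 3·log[Au⁺] = 1·log(0.0028) − log Q = -2.5528 − (1.3682) = -3.9210; log[Au⁺] = -3.9210 / 3 = -1.3070; [Au⁺] = 10^(-1.3070) ≈ 0.049 M.

0.049 M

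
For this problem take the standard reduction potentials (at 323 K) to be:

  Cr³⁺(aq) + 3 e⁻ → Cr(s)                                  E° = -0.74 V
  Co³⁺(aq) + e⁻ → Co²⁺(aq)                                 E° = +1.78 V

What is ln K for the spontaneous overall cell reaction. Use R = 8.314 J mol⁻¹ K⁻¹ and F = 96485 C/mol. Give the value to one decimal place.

Cathode: Co³⁺/Co²⁺; anode: Cr³⁺/Cr. E°cell = (+1.78) − (-0.74) = +2.52 V, with n = 3.
ΔG° = −nFE° = −RT ln K, so ln K = nFE°/(RT) = (3)(96485)(+2.52) / ((8.314)(323)) = 271.625.

271.6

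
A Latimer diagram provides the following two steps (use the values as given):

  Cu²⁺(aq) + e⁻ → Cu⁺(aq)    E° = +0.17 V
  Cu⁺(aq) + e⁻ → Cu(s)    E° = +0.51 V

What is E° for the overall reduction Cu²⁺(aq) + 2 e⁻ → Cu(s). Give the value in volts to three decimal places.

Since ΔG° = −nFE° is additive over sequential reductions, n₃E°₃ = n₁E°₁ + n₂E°₂.
E°₃ = (1×+0.17 + 1×+0.51) / 2 = (+0.680) / 2 = +0.340 V.

+0.340 V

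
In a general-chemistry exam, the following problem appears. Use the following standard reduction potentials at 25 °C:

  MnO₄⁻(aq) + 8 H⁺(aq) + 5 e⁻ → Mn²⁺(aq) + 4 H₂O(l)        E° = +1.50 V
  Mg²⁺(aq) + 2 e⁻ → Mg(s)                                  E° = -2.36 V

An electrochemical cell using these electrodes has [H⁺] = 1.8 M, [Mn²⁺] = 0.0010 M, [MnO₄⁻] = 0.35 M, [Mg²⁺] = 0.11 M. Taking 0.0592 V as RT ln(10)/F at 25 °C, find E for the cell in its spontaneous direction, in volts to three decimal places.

MnO₄⁻/Mn²⁺ is the cathode (higher E°), Mg²⁺/Mg the anode: E°cell = +1.50 − (-2.36) = +3.86 V, n = 10.
Overall: 2 MnO₄⁻(aq) + 16 H⁺(aq) + 5 Mg(s) → 2 Mn²⁺(aq) + 8 H₂O(l) + 5 Mg²⁺(aq)
Q = [Mn²⁺]^2·[Mg²⁺]^5 / ([MnO₄⁻]^2·[H⁺]^16); log Q = -13.966.
E = E° − (0.0592/n) log Q = +3.86 − (0.0592/10)(-13.966) = +3.943 V.

+3.943 V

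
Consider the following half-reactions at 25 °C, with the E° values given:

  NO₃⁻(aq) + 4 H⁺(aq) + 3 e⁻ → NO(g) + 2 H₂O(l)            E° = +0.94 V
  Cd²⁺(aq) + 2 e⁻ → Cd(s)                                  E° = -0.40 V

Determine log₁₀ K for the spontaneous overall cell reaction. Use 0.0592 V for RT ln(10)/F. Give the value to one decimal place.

135.8

Cathode: NO₃⁻/NO; anode: Cd²⁺/Cd. E°cell = +1.34 V, n = 6.
log K = nE°cell / 0.0592 = (6)(+1.34) / 0.0592 = 135.8.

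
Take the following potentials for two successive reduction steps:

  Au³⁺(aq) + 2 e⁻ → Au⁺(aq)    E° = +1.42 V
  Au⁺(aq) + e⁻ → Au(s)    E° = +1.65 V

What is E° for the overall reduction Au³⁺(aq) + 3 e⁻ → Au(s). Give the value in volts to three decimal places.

+1.497 V

Standard free energies of sequential steps add: ΔG°₃ = ΔG°₁ + ΔG°₂, so n₃E°₃ = n₁E°₁ + n₂E°₂.
E°₃ = (2×+1.42 + 1×+1.65) / 3 = (+4.490) / 3 = +1.497 V.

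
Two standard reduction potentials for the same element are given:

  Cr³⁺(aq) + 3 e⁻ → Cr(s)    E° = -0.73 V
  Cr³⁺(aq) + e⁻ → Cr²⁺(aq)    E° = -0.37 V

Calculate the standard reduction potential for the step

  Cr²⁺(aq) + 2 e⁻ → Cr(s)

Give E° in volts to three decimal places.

Sequential free energies add, so n₃E°₃ = n₁E°₁ + n₂E°₂.
With n₃ = 3, and the known step contributing 1×(-0.37) V, the unknown satisfies 2·E° = 3×(-0.73) − 1×(-0.37) = -1.820.
E° = -1.820 / 2 = -0.910 V.

-0.910 V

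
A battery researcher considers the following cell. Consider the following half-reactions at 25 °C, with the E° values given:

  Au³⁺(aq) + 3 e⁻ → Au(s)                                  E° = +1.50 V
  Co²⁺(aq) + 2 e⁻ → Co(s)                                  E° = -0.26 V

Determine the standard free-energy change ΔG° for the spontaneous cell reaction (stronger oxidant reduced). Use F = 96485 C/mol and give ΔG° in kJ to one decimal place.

-1018.9 kJ

Au³⁺/Au (E° = +1.50 V) is the cathode; Co²⁺/Co (E° = -0.26 V) is the anode, so E°cell = +1.76 V.
Balancing electrons gives n = 6 (lcm of 3 and 2).
ΔG° = −nFE° = −(6)(96485)(+1.76) = -1,018,882 J = -1018.9 kJ.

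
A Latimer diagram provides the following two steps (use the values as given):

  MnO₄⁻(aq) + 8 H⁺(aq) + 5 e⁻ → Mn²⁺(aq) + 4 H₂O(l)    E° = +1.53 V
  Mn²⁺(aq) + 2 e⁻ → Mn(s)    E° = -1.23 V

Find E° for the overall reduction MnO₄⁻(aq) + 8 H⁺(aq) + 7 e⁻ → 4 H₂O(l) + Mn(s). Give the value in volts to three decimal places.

+0.741 V

Standard free energies of sequential steps add: ΔG°₃ = ΔG°₁ + ΔG°₂, so n₃E°₃ = n₁E°₁ + n₂E°₂.
E°₃ = (5×+1.53 + 2×-1.23) / 7 = (+5.190) / 7 = +0.741 V.
Simply averaging or adding the two E° values would be wrong; the electron-weighted sum is required.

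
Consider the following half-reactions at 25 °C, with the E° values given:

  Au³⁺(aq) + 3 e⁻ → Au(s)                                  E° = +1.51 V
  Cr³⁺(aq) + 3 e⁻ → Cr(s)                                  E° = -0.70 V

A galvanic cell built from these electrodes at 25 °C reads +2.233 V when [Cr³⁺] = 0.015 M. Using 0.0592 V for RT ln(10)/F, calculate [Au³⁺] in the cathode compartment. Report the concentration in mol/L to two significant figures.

Au³⁺/Au is the cathode, Cr³⁺/Cr the anode: E°cell = +2.21 V, n = 3.
Overall reaction: Au³⁺(aq) + Cr(s) → Au(s) + Cr³⁺(aq); Q = [Cr³⁺]^1/[Au³⁺]^1.
From E = E° − (0.0592/n) log Q: log Q = (E° − E)·n/0.0592 = (+2.21 − (+2.233))·3/0.0592 = -1.1655.
So 1·log[Au³⁺] = 1·log(0.015) − log Q = -1.8239 − (-1.1655) = -0.6584; [Au³⁺] = 10^(-0.6584) ≈ 0.22 M.

0.22 M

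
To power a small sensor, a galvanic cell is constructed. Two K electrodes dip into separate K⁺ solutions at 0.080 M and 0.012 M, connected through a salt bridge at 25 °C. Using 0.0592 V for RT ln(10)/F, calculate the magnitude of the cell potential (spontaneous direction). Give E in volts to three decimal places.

+0.049 V

For a concentration cell E°cell = 0. The 0.080 M side is the cathode (reduction is favoured where [K⁺] is higher).
With n = 1, E = −(0.0592/1) log([K⁺]ₐₙ/[K⁺]꜀ₐₜ) = −(0.0592/1) log(0.012/0.08) = −(0.0592/1)(-0.824) = +0.049 V.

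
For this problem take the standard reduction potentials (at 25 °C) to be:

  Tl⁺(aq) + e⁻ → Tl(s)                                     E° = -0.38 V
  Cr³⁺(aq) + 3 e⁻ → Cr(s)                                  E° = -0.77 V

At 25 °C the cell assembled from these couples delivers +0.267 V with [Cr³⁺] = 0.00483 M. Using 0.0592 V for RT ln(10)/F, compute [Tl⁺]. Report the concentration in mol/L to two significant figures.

Tl⁺/Tl is the cathode, Cr³⁺/Cr the anode: E°cell = +0.39 V, n = 3.
Overall reaction: 3 Tl⁺(aq) + Cr(s) → 3 Tl(s) + Cr³⁺(aq); Q = [Cr³⁺]^1/[Tl⁺]^3.
From E = E° − (0.0592/n) log Q: log Q = (E° − E)·n/0.0592 = (+0.39 − (+0.267))·3/0.0592 = 6.2331.
So 3·log[Tl⁺] = 1·log(0.00483) − log Q = -2.3161 − (6.2331) = -8.5492; log[Tl⁺] = -8.5492 / 3 = -2.8497; [Tl⁺] = 10^(-2.8497) ≈ 0.0014 M.

0.0014 M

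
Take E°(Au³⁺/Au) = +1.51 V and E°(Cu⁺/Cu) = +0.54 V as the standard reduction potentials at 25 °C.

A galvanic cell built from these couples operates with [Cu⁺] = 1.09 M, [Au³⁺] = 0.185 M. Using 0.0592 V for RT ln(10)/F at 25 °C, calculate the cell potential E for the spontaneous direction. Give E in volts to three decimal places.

+0.953 V

Au³⁺/Au is the cathode (higher E°), Cu⁺/Cu the anode: E°cell = +1.51 − (+0.54) = +0.97 V, n = 3.
Overall: Au³⁺(aq) + 3 Cu(s) → Au(s) + 3 Cu⁺(aq)
Q = [Cu⁺]^3 / ([Au³⁺]); log Q = 0.845.
E = E° − (0.0592/n) log Q = +0.97 − (0.0592/3)(0.845) = +0.953 V.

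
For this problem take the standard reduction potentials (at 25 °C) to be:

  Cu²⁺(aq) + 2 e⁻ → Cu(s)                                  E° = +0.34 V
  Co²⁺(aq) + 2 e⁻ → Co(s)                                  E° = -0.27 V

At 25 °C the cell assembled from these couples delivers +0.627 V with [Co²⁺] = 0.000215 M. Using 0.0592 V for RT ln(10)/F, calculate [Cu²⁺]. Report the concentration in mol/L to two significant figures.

0.00081 M

Cu²⁺/Cu is the cathode, Co²⁺/Co the anode: E°cell = +0.61 V, n = 2.
Overall reaction: Cu²⁺(aq) + Co(s) → Cu(s) + Co²⁺(aq); Q = [Co²⁺]^1/[Cu²⁺]^1.
From E = E° − (0.0592/n) log Q: log Q = (E° − E)·n/0.0592 = (+0.61 − (+0.627))·2/0.0592 = -0.5743.
So 1·log[Cu²⁺] = 1·log(0.000215) − log Q = -3.6676 − (-0.5743) = -3.0933; [Cu²⁺] = 10^(-3.0933) ≈ 0.00081 M.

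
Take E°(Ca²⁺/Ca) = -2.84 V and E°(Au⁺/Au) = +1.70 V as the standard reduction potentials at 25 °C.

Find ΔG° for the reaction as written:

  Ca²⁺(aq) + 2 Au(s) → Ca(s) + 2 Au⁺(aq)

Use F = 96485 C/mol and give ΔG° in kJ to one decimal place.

As written, Ca²⁺/Ca is reduced (cathode) and Au⁺/Au is oxidised (anode), so E°cell = (-2.84) − (+1.70) = -4.54 V.
Balancing electrons gives n = 2.
ΔG° = −nFE° = −(2)(96485)(-4.54) = 876,084 J = +876.1 kJ.

+876.1 kJ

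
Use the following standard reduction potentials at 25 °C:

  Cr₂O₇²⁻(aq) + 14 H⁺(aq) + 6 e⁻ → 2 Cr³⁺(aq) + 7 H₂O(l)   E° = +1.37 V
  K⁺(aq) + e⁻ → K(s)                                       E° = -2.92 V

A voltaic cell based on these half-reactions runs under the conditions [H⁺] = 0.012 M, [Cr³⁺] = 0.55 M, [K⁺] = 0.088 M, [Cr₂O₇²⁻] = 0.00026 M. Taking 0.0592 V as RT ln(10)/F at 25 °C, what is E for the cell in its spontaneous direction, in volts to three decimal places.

+4.057 V

Cr₂O₇²⁻/Cr³⁺ is the cathode (higher E°), K⁺/K the anode: E°cell = +1.37 − (-2.92) = +4.29 V, n = 6.
Overall: Cr₂O₇²⁻(aq) + 14 H⁺(aq) + 6 K(s) → 2 Cr³⁺(aq) + 7 H₂O(l) + 6 K⁺(aq)
Q = [Cr³⁺]^2·[K⁺]^6 / ([Cr₂O₇²⁻]·[H⁺]^14); log Q = 23.624.
E = E° − (0.0592/n) log Q = +4.29 − (0.0592/6)(23.624) = +4.057 V.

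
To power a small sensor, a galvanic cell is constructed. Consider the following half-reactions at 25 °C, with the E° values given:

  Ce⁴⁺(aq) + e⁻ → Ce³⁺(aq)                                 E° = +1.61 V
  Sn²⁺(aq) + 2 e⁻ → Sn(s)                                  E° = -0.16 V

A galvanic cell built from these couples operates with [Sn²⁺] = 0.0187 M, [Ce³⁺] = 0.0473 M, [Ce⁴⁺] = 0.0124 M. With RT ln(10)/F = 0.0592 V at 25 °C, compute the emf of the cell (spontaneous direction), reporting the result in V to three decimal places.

+1.787 V

Ce⁴⁺/Ce³⁺ is the cathode (higher E°), Sn²⁺/Sn the anode: E°cell = +1.61 − (-0.16) = +1.77 V, n = 2.
Overall: 2 Ce⁴⁺(aq) + Sn(s) → 2 Ce³⁺(aq) + Sn²⁺(aq)
Q = [Ce³⁺]^2·[Sn²⁺] / ([Ce⁴⁺]^2); log Q = -0.565.
E = E° − (0.0592/n) log Q = +1.77 − (0.0592/2)(-0.565) = +1.787 V.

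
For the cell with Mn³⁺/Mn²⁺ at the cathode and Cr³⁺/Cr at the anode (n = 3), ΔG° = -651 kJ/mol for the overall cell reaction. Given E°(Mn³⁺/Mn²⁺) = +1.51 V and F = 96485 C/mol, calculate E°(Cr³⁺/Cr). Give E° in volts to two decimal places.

-0.74 V

E°cell = −ΔG°/(nF) = −(-651×10³)/((3)(96485)) = +2.249 V.
Since Mn³⁺/Mn²⁺ is the cathode and Cr³⁺/Cr the anode, E°cell = E°(Mn³⁺/Mn²⁺) − E°(Cr³⁺/Cr).
So E°(Cr³⁺/Cr) = E°(Mn³⁺/Mn²⁺) − E°cell = (+1.51) − (+2.249) = -0.74 V.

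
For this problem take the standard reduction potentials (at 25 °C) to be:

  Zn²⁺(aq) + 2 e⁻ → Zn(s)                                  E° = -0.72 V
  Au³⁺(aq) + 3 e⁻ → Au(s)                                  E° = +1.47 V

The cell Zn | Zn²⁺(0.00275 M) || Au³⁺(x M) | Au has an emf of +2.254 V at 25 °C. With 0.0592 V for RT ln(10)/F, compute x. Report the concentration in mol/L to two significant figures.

Au³⁺/Au is the cathode, Zn²⁺/Zn the anode: E°cell = +2.19 V, n = 6.
Overall reaction: 2 Au³⁺(aq) + 3 Zn(s) → 2 Au(s) + 3 Zn²⁺(aq); Q = [Zn²⁺]^3/[Au³⁺]^2.
From E = E° − (0.0592/n) log Q: log Q = (E° − E)·n/0.0592 = (+2.19 − (+2.254))·6/0.0592 = -6.4865.
So 2·log[Au³⁺] = 3·log(0.00275) − log Q = -7.6820 − (-6.4865) = -1.1955; log[Au³⁺] = -1.1955 / 2 = -0.5978; [Au³⁺] = 10^(-0.5978) ≈ 0.25 M.

0.25 M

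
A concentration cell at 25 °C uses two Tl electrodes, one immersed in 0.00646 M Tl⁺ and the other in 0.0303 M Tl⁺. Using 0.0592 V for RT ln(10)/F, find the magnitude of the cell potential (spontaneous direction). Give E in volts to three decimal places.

For a concentration cell E°cell = 0. The 0.0303 M side is the cathode (reduction is favoured where [Tl⁺] is higher).
With n = 1, E = −(0.0592/1) log([Tl⁺]ₐₙ/[Tl⁺]꜀ₐₜ) = −(0.0592/1) log(0.00646/0.0303) = −(0.0592/1)(-0.671) = +0.040 V.

+0.040 V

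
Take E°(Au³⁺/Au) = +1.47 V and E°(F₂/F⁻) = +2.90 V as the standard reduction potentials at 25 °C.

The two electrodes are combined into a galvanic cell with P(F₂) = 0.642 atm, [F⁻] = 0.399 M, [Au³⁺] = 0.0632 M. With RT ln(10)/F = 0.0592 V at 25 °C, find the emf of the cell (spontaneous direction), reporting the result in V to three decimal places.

+1.472 V

F₂/F⁻ is the cathode (higher E°), Au³⁺/Au the anode: E°cell = +2.90 − (+1.47) = +1.43 V, n = 6.
Overall: 3 F₂(g) + 2 Au(s) → 6 F⁻(aq) + 2 Au³⁺(aq)
Q = [F⁻]^6·[Au³⁺]^2 / (P(F₂)^3); log Q = -4.215.
E = E° − (0.0592/n) log Q = +1.43 − (0.0592/6)(-4.215) = +1.472 V.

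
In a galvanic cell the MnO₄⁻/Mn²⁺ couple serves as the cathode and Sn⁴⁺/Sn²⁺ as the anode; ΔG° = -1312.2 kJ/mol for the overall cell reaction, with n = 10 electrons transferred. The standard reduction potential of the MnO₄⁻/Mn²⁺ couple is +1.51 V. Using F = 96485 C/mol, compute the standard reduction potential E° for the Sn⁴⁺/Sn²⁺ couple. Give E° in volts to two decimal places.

E°cell = −ΔG°/(nF) = −(-1312.2×10³)/((10)(96485)) = +1.360 V.
Since MnO₄⁻/Mn²⁺ is the cathode and Sn⁴⁺/Sn²⁺ the anode, E°cell = E°(MnO₄⁻/Mn²⁺) − E°(Sn⁴⁺/Sn²⁺).
So E°(Sn⁴⁺/Sn²⁺) = E°(MnO₄⁻/Mn²⁺) − E°cell = (+1.51) − (+1.360) = +0.15 V.

+0.15 V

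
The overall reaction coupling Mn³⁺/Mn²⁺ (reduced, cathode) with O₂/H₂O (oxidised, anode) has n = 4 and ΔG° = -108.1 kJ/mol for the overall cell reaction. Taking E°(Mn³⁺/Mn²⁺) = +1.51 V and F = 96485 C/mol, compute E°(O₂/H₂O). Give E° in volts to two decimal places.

+1.23 V

E°cell = −ΔG°/(nF) = −(-108.1×10³)/((4)(96485)) = +0.280 V.
Since Mn³⁺/Mn²⁺ is the cathode and O₂/H₂O the anode, E°cell = E°(Mn³⁺/Mn²⁺) − E°(O₂/H₂O).
So E°(O₂/H₂O) = E°(Mn³⁺/Mn²⁺) − E°cell = (+1.51) − (+0.280) = +1.23 V.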